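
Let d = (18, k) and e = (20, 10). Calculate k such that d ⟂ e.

-36

d · e = 18·20 + k·10 = 360 + 10k
Set equal to 0: 10k = -360, so k = -36.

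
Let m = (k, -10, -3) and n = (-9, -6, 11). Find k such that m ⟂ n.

m · n = k·(-9) + (-10)·(-6) + (-3)·11 = 27 - 9k
Set equal to 0: -9k = -27, so k = 3.

3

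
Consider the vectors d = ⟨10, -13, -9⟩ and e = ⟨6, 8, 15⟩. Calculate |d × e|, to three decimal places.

285.848

i: (-13)·15 - (-9)·8 = -195 - (-72) = -123
j: (-9)·6 - 10·15 = -54 - 150 = -204
k: 10·8 - (-13)·6 = 80 - (-78) = 158
d × e = (-123, -204, 158)
|d × e| = √((-123)² + (-204)² + 158²) = √81709 ≈ 285.8479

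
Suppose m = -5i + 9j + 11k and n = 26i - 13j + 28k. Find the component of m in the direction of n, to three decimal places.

1.511

m · n = (-5)·26 + 9·(-13) + 11·28 = -130 - 117 + 308 = 61
|n| = √(676 + 169 + 784) = √1629 ≈ 40.3609
comp_n m = 61 / √1629 ≈ 1.511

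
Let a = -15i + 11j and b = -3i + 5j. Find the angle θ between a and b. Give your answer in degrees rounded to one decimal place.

22.8

a · b = (-15)·(-3) + 11·5 = 45 + 55 = 100
|a|² = 225 + 121 = 346,  |a| = √346 ≈ 18.601075
|b|² = 9 + 25 = 34,  |b| = √34 ≈ 5.830952
cos θ = 100 / (18.601075 · 5.830952) ≈ 0.92198
θ = arccos(0.92198) ≈ 22.8°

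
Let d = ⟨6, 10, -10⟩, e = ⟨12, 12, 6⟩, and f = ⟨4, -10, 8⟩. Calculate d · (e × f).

1896

e × f:
i: 12·8 - 6·(-10) = 96 - (-60) = 156
j: 6·4 - 12·8 = 24 - 96 = -72
k: 12·(-10) - 12·4 = -120 - 48 = -168
e × f = (156, -72, -168)
d · (e × f) = 6·156 + 10·(-72) + (-10)·(-168) = 936 - 720 + 1680 = 1896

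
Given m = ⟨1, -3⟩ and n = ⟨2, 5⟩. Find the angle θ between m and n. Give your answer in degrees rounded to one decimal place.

m · n = 1·2 + (-3)·5 = 2 - 15 = -13
|m|² = 1 + 9 = 10,  |m| = √10 ≈ 3.162278
|n|² = 4 + 25 = 29,  |n| = √29 ≈ 5.385165
cos θ = -13 / (3.162278 · 5.385165) ≈ -0.76339
θ = arccos(-0.76339) ≈ 139.8°

139.8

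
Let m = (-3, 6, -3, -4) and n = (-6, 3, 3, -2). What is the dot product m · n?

35

m · n = (-3)·(-6) + 6·3 + (-3)·3 + (-4)·(-2) = 18 + 18 - 9 + 8 = 35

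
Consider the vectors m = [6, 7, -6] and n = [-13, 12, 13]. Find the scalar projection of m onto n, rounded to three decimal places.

m · n = 6·(-13) + 7·12 + (-6)·13 = -78 + 84 - 78 = -72
|n| = √(169 + 144 + 169) = √482 ≈ 21.9545
comp_n m = -72 / √482 ≈ -3.280

-3.280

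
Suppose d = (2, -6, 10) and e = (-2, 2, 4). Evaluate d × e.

i: (-6)·4 - 10·2 = -24 - 20 = -44
j: 10·(-2) - 2·4 = -20 - 8 = -28
k: 2·2 - (-6)·(-2) = 4 - 12 = -8
d × e = (-44, -28, -8)

(-44, -28, -8)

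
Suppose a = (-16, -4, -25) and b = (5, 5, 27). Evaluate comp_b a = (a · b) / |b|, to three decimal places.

-27.767

a · b = (-16)·5 + (-4)·5 + (-25)·27 = -80 - 20 - 675 = -775
|b| = √(25 + 25 + 729) = √779 ≈ 27.9106
comp_b a = -775 / √779 ≈ -27.767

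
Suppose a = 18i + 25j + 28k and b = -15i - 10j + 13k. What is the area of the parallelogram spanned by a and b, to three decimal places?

912.012

i: 25·13 - 28·(-10) = 325 - (-280) = 605
j: 28·(-15) - 18·13 = -420 - 234 = -654
k: 18·(-10) - 25·(-15) = -180 - (-375) = 195
a × b = (605, -654, 195)
|a × b| = √(605² + (-654)² + 195²) = √831766 ≈ 912.0121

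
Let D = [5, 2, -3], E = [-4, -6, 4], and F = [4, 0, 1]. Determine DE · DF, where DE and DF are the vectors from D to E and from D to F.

DE = E − D = (-9, -8, 7)
DF = F − D = (-1, -2, 4)
DE · DF = (-9)·(-1) + (-8)·(-2) + 7·4 = 9 + 16 + 28 = 53

53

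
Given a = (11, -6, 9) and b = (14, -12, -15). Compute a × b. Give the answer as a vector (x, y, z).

i: (-6)·(-15) - 9·(-12) = 90 - (-108) = 198
j: 9·14 - 11·(-15) = 126 - (-165) = 291
k: 11·(-12) - (-6)·14 = -132 - (-84) = -48
a × b = (198, 291, -48)

(198, 291, -48)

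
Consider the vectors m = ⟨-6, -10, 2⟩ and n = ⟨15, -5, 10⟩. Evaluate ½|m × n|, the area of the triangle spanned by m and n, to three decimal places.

i: (-10)·10 - 2·(-5) = -100 - (-10) = -90
j: 2·15 - (-6)·10 = 30 - (-60) = 90
k: (-6)·(-5) - (-10)·15 = 30 - (-150) = 180
m × n = (-90, 90, 180)
|m × n| = √((-90)² + 90² + 180²) = √48600 ≈ 220.4541
area = ½ · 220.4541 ≈ 110.227

110.227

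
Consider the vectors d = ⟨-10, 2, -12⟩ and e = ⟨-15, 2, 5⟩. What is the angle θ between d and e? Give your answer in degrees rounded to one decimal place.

68.0

d · e = (-10)·(-15) + 2·2 + (-12)·5 = 150 + 4 - 60 = 94
|d|² = 100 + 4 + 144 = 248,  |d| = √248 ≈ 15.748016
|e|² = 225 + 4 + 25 = 254,  |e| = √254 ≈ 15.937377
cos θ = 94 / (15.748016 · 15.937377) ≈ 0.37453
θ = arccos(0.37453) ≈ 68.0°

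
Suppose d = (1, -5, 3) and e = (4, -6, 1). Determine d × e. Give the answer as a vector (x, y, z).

i: (-5)·1 - 3·(-6) = -5 - (-18) = 13
j: 3·4 - 1·1 = 12 - 1 = 11
k: 1·(-6) - (-5)·4 = -6 - (-20) = 14
d × e = (13, 11, 14)

(13, 11, 14)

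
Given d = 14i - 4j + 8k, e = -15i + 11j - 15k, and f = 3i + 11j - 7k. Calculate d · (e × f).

248

e × f:
i: 11·(-7) - (-15)·11 = -77 - (-165) = 88
j: (-15)·3 - (-15)·(-7) = -45 - 105 = -150
k: (-15)·11 - 11·3 = -165 - 33 = -198
e × f = (88, -150, -198)
d · (e × f) = 14·88 + (-4)·(-150) + 8·(-198) = 1232 + 600 - 1584 = 248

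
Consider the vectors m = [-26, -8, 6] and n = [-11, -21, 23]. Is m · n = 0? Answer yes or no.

no

m · n = (-26)·(-11) + (-8)·(-21) + 6·23 = 286 + 168 + 138 = 592
Nonzero, so the vectors are not orthogonal.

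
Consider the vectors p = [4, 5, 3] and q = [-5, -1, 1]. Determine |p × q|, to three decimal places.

29.428

i: 5·1 - 3·(-1) = 5 - (-3) = 8
j: 3·(-5) - 4·1 = -15 - 4 = -19
k: 4·(-1) - 5·(-5) = -4 - (-25) = 21
p × q = (8, -19, 21)
|p × q| = √(8² + (-19)² + 21²) = √866 ≈ 29.4279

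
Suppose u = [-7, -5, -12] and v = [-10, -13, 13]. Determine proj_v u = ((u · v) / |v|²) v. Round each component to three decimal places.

(0.479, 0.623, -0.623)

u · v = (-7)·(-10) + (-5)·(-13) + (-12)·13 = 70 + 65 - 156 = -21
|v|² = 100 + 169 + 169 = 438
proj_v u = (-21/438) · (-10, -13, 13) ≈ (0.479, 0.623, -0.623)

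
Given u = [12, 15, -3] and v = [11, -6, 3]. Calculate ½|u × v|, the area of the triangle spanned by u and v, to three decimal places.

124.156

i: 15·3 - (-3)·(-6) = 45 - 18 = 27
j: (-3)·11 - 12·3 = -33 - 36 = -69
k: 12·(-6) - 15·11 = -72 - 165 = -237
u × v = (27, -69, -237)
|u × v| = √(27² + (-69)² + (-237)²) = √61659 ≈ 248.3123
area = ½ · 248.3123 ≈ 124.156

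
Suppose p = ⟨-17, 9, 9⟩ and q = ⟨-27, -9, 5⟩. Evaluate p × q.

i: 9·5 - 9·(-9) = 45 - (-81) = 126
j: 9·(-27) - (-17)·5 = -243 - (-85) = -158
k: (-17)·(-9) - 9·(-27) = 153 - (-243) = 396
p × q = (126, -158, 396)

(126, -158, 396)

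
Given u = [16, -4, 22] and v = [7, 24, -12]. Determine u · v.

u · v = 16·7 + (-4)·24 + 22·(-12) = 112 - 96 - 264 = -248

-248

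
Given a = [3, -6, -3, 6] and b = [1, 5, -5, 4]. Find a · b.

12

a · b = 3·1 + (-6)·5 + (-3)·(-5) + 6·4 = 3 - 30 + 15 + 24 = 12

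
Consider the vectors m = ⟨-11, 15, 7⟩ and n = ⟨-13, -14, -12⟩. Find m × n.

(-82, -223, 349)

i: 15·(-12) - 7·(-14) = -180 - (-98) = -82
j: 7·(-13) - (-11)·(-12) = -91 - 132 = -223
k: (-11)·(-14) - 15·(-13) = 154 - (-195) = 349
m × n = (-82, -223, 349)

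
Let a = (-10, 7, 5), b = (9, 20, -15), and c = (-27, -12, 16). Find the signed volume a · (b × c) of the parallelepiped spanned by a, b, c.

2587

b × c:
i: 20·16 - (-15)·(-12) = 320 - 180 = 140
j: (-15)·(-27) - 9·16 = 405 - 144 = 261
k: 9·(-12) - 20·(-27) = -108 - (-540) = 432
b × c = (140, 261, 432)
a · (b × c) = (-10)·140 + 7·261 + 5·432 = -1400 + 1827 + 2160 = 2587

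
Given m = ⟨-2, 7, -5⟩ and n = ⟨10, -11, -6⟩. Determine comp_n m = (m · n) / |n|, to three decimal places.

m · n = (-2)·10 + 7·(-11) + (-5)·(-6) = -20 - 77 + 30 = -67
|n| = √(100 + 121 + 36) = √257 ≈ 16.0312
comp_n m = -67 / √257 ≈ -4.179

-4.179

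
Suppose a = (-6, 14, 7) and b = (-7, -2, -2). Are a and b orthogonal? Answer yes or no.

a · b = (-6)·(-7) + 14·(-2) + 7·(-2) = 42 - 28 - 14 = 0
Zero, so the vectors are orthogonal.

yes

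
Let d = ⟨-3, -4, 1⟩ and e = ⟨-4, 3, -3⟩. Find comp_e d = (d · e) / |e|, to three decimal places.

-0.514

d · e = (-3)·(-4) + (-4)·3 + 1·(-3) = 12 - 12 - 3 = -3
|e| = √(16 + 9 + 9) = √34 ≈ 5.8310
comp_e d = -3 / √34 ≈ -0.514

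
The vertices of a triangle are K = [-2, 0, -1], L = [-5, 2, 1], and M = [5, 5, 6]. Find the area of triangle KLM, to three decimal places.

22.814

KL = (-3, 2, 2),  KM = (7, 5, 7)
i: 2·7 - 2·5 = 14 - 10 = 4
j: 2·7 - (-3)·7 = 14 - (-21) = 35
k: (-3)·5 - 2·7 = -15 - 14 = -29
KL × KM = (4, 35, -29)
|KL × KM| = √2082 ≈ 45.6289
area = ½ · 45.6289 ≈ 22.814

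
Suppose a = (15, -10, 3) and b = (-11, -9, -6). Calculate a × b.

i: (-10)·(-6) - 3·(-9) = 60 - (-27) = 87
j: 3·(-11) - 15·(-6) = -33 - (-90) = 57
k: 15·(-9) - (-10)·(-11) = -135 - 110 = -245
a × b = (87, 57, -245)

(87, 57, -245)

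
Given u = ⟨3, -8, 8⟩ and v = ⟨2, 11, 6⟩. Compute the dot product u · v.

-34

u · v = 3·2 + (-8)·11 + 8·6 = 6 - 88 + 48 = -34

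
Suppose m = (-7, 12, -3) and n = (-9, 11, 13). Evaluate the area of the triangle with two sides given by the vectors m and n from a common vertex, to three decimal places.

i: 12·13 - (-3)·11 = 156 - (-33) = 189
j: (-3)·(-9) - (-7)·13 = 27 - (-91) = 118
k: (-7)·11 - 12·(-9) = -77 - (-108) = 31
m × n = (189, 118, 31)
|m × n| = √(189² + 118² + 31²) = √50606 ≈ 224.9578
area = ½ · 224.9578 ≈ 112.479

112.479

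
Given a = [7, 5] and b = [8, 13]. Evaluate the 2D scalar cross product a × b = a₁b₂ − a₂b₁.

51

7·13 - 5·8 = 91 - 40 = 51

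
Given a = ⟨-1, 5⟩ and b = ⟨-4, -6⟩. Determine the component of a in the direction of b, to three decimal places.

a · b = (-1)·(-4) + 5·(-6) = 4 - 30 = -26
|b| = √(16 + 36) = √52 ≈ 7.2111
comp_b a = -26 / √52 ≈ -3.606

-3.606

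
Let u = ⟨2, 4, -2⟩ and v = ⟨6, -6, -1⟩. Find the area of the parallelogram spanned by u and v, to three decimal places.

40.645

i: 4·(-1) - (-2)·(-6) = -4 - 12 = -16
j: (-2)·6 - 2·(-1) = -12 - (-2) = -10
k: 2·(-6) - 4·6 = -12 - 24 = -36
u × v = (-16, -10, -36)
|u × v| = √((-16)² + (-10)² + (-36)²) = √1652 ≈ 40.6448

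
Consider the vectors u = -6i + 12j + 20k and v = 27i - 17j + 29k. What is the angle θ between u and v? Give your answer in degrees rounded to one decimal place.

u · v = (-6)·27 + 12·(-17) + 20·29 = -162 - 204 + 580 = 214
|u|² = 36 + 144 + 400 = 580,  |u| = √580 ≈ 24.083189
|v|² = 729 + 289 + 841 = 1859,  |v| = √1859 ≈ 43.116122
cos θ = 214 / (24.083189 · 43.116122) ≈ 0.20609
θ = arccos(0.20609) ≈ 78.1°

78.1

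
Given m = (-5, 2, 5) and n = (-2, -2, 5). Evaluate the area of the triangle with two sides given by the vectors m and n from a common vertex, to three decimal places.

14.327

i: 2·5 - 5·(-2) = 10 - (-10) = 20
j: 5·(-2) - (-5)·5 = -10 - (-25) = 15
k: (-5)·(-2) - 2·(-2) = 10 - (-4) = 14
m × n = (20, 15, 14)
|m × n| = √(20² + 15² + 14²) = √821 ≈ 28.6531
area = ½ · 28.6531 ≈ 14.327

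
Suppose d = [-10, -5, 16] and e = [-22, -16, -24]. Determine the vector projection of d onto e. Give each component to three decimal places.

(1.404, 1.021, 1.532)

d · e = (-10)·(-22) + (-5)·(-16) + 16·(-24) = 220 + 80 - 384 = -84
|e|² = 484 + 256 + 576 = 1316
proj_e d = (-84/1316) · (-22, -16, -24) ≈ (1.404, 1.021, 1.532)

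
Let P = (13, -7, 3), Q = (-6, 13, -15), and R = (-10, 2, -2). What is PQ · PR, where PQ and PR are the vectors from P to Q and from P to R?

PQ = Q − P = (-19, 20, -18)
PR = R − P = (-23, 9, -5)
PQ · PR = (-19)·(-23) + 20·9 + (-18)·(-5) = 437 + 180 + 90 = 707

707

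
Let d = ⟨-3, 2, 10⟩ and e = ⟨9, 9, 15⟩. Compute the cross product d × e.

i: 2·15 - 10·9 = 30 - 90 = -60
j: 10·9 - (-3)·15 = 90 - (-45) = 135
k: (-3)·9 - 2·9 = -27 - 18 = -45
d × e = (-60, 135, -45)

(-60, 135, -45)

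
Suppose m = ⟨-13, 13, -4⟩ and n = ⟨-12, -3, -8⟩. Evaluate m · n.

149

m · n = (-13)·(-12) + 13·(-3) + (-4)·(-8) = 156 - 39 + 32 = 149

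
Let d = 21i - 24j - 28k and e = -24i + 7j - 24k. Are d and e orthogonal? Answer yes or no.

d · e = 21·(-24) + (-24)·7 + (-28)·(-24) = -504 - 168 + 672 = 0
Zero, so the vectors are orthogonal.

yes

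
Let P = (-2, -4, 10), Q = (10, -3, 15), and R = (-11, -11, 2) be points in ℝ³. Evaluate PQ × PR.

(27, 51, -75)

PQ = (12, 1, 5)
PR = (-9, -7, -8)
i: 1·(-8) - 5·(-7) = -8 - (-35) = 27
j: 5·(-9) - 12·(-8) = -45 - (-96) = 51
k: 12·(-7) - 1·(-9) = -84 - (-9) = -75
PQ × PR = (27, 51, -75)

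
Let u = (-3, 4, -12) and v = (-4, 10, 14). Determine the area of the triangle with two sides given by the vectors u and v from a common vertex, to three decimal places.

99.086

i: 4·14 - (-12)·10 = 56 - (-120) = 176
j: (-12)·(-4) - (-3)·14 = 48 - (-42) = 90
k: (-3)·10 - 4·(-4) = -30 - (-16) = -14
u × v = (176, 90, -14)
|u × v| = √(176² + 90² + (-14)²) = √39272 ≈ 198.1716
area = ½ · 198.1716 ≈ 99.086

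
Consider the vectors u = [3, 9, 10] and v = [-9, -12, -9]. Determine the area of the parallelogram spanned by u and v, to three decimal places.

i: 9·(-9) - 10·(-12) = -81 - (-120) = 39
j: 10·(-9) - 3·(-9) = -90 - (-27) = -63
k: 3·(-12) - 9·(-9) = -36 - (-81) = 45
u × v = (39, -63, 45)
|u × v| = √(39² + (-63)² + 45²) = √7515 ≈ 86.6891

86.689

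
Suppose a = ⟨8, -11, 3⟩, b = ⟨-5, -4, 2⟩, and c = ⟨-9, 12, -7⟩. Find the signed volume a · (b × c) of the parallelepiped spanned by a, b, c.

327

b × c:
i: (-4)·(-7) - 2·12 = 28 - 24 = 4
j: 2·(-9) - (-5)·(-7) = -18 - 35 = -53
k: (-5)·12 - (-4)·(-9) = -60 - 36 = -96
b × c = (4, -53, -96)
a · (b × c) = 8·4 + (-11)·(-53) + 3·(-96) = 32 + 583 - 288 = 327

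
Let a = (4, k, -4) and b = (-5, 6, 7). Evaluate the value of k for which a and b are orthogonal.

a · b = 4·(-5) + k·6 + (-4)·7 = -48 + 6k
Set equal to 0: 6k = 48, so k = 8.

8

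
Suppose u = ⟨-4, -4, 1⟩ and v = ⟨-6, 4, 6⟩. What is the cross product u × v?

i: (-4)·6 - 1·4 = -24 - 4 = -28
j: 1·(-6) - (-4)·6 = -6 - (-24) = 18
k: (-4)·4 - (-4)·(-6) = -16 - 24 = -40
u × v = (-28, 18, -40)

(-28, 18, -40)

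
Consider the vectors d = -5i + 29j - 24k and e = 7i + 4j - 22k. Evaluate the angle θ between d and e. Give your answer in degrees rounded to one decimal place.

d · e = (-5)·7 + 29·4 + (-24)·(-22) = -35 + 116 + 528 = 609
|d|² = 25 + 841 + 576 = 1442,  |d| = √1442 ≈ 37.973675
|e|² = 49 + 16 + 484 = 549,  |e| = √549 ≈ 23.430749
cos θ = 609 / (37.973675 · 23.430749) ≈ 0.68446
θ = arccos(0.68446) ≈ 46.8°

46.8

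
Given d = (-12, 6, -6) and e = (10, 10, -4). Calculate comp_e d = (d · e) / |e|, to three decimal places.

-2.449

d · e = (-12)·10 + 6·10 + (-6)·(-4) = -120 + 60 + 24 = -36
|e| = √(100 + 100 + 16) = √216 ≈ 14.6969
comp_e d = -36 / √216 ≈ -2.449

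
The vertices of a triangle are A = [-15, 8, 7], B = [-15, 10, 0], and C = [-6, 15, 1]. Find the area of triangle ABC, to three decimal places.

AB = (0, 2, -7),  AC = (9, 7, -6)
i: 2·(-6) - (-7)·7 = -12 - (-49) = 37
j: (-7)·9 - 0·(-6) = -63 - 0 = -63
k: 0·7 - 2·9 = 0 - 18 = -18
AB × AC = (37, -63, -18)
|AB × AC| = √5662 ≈ 75.2463
area = ½ · 75.2463 ≈ 37.623

37.623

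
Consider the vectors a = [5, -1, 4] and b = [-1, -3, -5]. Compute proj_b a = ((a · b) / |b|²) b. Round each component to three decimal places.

(0.629, 1.886, 3.143)

a · b = 5·(-1) + (-1)·(-3) + 4·(-5) = -5 + 3 - 20 = -22
|b|² = 1 + 9 + 25 = 35
proj_b a = (-22/35) · (-1, -3, -5) ≈ (0.629, 1.886, 3.143)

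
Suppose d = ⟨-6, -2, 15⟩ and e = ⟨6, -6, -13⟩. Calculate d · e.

-219

d · e = (-6)·6 + (-2)·(-6) + 15·(-13) = -36 + 12 - 195 = -219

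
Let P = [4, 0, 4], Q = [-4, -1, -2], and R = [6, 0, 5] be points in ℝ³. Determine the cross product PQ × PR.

PQ = (-8, -1, -6)
PR = (2, 0, 1)
i: (-1)·1 - (-6)·0 = -1 - 0 = -1
j: (-6)·2 - (-8)·1 = -12 - (-8) = -4
k: (-8)·0 - (-1)·2 = 0 - (-2) = 2
PQ × PR = (-1, -4, 2)

(-1, -4, 2)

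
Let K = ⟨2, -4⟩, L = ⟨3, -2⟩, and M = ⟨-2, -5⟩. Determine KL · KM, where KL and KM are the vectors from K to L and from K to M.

KL = L − K = (1, 2)
KM = M − K = (-4, -1)
KL · KM = 1·(-4) + 2·(-1) = -4 - 2 = -6

-6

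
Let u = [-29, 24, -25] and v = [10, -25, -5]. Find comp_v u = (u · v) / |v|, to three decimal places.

-27.934

u · v = (-29)·10 + 24·(-25) + (-25)·(-5) = -290 - 600 + 125 = -765
|v| = √(100 + 625 + 25) = √750 ≈ 27.3861
comp_v u = -765 / √750 ≈ -27.934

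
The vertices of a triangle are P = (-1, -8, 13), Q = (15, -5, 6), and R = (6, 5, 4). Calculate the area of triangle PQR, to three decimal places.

109.647

PQ = (16, 3, -7),  PR = (7, 13, -9)
i: 3·(-9) - (-7)·13 = -27 - (-91) = 64
j: (-7)·7 - 16·(-9) = -49 - (-144) = 95
k: 16·13 - 3·7 = 208 - 21 = 187
PQ × PR = (64, 95, 187)
|PQ × PR| = √48090 ≈ 219.2943
area = ½ · 219.2943 ≈ 109.647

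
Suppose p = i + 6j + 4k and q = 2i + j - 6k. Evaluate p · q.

p · q = 1·2 + 6·1 + 4·(-6) = 2 + 6 - 24 = -16

-16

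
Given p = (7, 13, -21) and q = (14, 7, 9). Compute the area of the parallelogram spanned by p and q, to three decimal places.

i: 13·9 - (-21)·7 = 117 - (-147) = 264
j: (-21)·14 - 7·9 = -294 - 63 = -357
k: 7·7 - 13·14 = 49 - 182 = -133
p × q = (264, -357, -133)
|p × q| = √(264² + (-357)² + (-133)²) = √214834 ≈ 463.5019

463.502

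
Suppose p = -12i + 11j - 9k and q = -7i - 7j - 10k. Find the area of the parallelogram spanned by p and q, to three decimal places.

243.103

i: 11·(-10) - (-9)·(-7) = -110 - 63 = -173
j: (-9)·(-7) - (-12)·(-10) = 63 - 120 = -57
k: (-12)·(-7) - 11·(-7) = 84 - (-77) = 161
p × q = (-173, -57, 161)
|p × q| = √((-173)² + (-57)² + 161²) = √59099 ≈ 243.1029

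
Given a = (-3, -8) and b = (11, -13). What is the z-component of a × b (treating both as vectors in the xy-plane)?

(-3)·(-13) - (-8)·11 = 39 - (-88) = 127

127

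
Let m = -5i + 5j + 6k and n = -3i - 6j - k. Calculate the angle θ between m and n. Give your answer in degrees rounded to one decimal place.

109.5

m · n = (-5)·(-3) + 5·(-6) + 6·(-1) = 15 - 30 - 6 = -21
|m|² = 25 + 25 + 36 = 86,  |m| = √86 ≈ 9.273618
|n|² = 9 + 36 + 1 = 46,  |n| = √46 ≈ 6.782330
cos θ = -21 / (9.273618 · 6.782330) ≈ -0.33388
θ = arccos(-0.33388) ≈ 109.5°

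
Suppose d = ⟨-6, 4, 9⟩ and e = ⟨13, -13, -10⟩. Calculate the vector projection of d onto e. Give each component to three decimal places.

d · e = (-6)·13 + 4·(-13) + 9·(-10) = -78 - 52 - 90 = -220
|e|² = 169 + 169 + 100 = 438
proj_e d = (-220/438) · (13, -13, -10) ≈ (-6.530, 6.530, 5.023)

(-6.530, 6.530, 5.023)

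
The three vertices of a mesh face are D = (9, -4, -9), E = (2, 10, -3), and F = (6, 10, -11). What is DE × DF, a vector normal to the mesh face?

(-112, -32, -56)

DE = (-7, 14, 6)
DF = (-3, 14, -2)
i: 14·(-2) - 6·14 = -28 - 84 = -112
j: 6·(-3) - (-7)·(-2) = -18 - 14 = -32
k: (-7)·14 - 14·(-3) = -98 - (-42) = -56
DE × DF = (-112, -32, -56)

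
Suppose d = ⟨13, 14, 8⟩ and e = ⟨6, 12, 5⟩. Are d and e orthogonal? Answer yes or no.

d · e = 13·6 + 14·12 + 8·5 = 78 + 168 + 40 = 286
Nonzero, so the vectors are not orthogonal.

no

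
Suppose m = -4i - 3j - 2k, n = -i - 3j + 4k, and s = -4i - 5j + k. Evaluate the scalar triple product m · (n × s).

-9

n × s:
i: (-3)·1 - 4·(-5) = -3 - (-20) = 17
j: 4·(-4) - (-1)·1 = -16 - (-1) = -15
k: (-1)·(-5) - (-3)·(-4) = 5 - 12 = -7
n × s = (17, -15, -7)
m · (n × s) = (-4)·17 + (-3)·(-15) + (-2)·(-7) = -68 + 45 + 14 = -9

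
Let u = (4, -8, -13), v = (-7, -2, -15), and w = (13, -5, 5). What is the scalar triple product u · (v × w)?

v × w:
i: (-2)·5 - (-15)·(-5) = -10 - 75 = -85
j: (-15)·13 - (-7)·5 = -195 - (-35) = -160
k: (-7)·(-5) - (-2)·13 = 35 - (-26) = 61
v × w = (-85, -160, 61)
u · (v × w) = 4·(-85) + (-8)·(-160) + (-13)·61 = -340 + 1280 - 793 = 147

147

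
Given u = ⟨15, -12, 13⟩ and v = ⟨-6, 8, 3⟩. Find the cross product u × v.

i: (-12)·3 - 13·8 = -36 - 104 = -140
j: 13·(-6) - 15·3 = -78 - 45 = -123
k: 15·8 - (-12)·(-6) = 120 - 72 = 48
u × v = (-140, -123, 48)

(-140, -123, 48)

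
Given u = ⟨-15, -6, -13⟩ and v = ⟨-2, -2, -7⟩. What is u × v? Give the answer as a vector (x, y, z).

(16, -79, 18)

i: (-6)·(-7) - (-13)·(-2) = 42 - 26 = 16
j: (-13)·(-2) - (-15)·(-7) = 26 - 105 = -79
k: (-15)·(-2) - (-6)·(-2) = 30 - 12 = 18
u × v = (16, -79, 18)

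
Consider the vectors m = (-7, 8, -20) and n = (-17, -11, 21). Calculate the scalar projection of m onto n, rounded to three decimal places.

-13.335

m · n = (-7)·(-17) + 8·(-11) + (-20)·21 = 119 - 88 - 420 = -389
|n| = √(289 + 121 + 441) = √851 ≈ 29.1719
comp_n m = -389 / √851 ≈ -13.335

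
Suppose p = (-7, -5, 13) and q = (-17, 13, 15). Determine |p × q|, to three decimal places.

322.441

i: (-5)·15 - 13·13 = -75 - 169 = -244
j: 13·(-17) - (-7)·15 = -221 - (-105) = -116
k: (-7)·13 - (-5)·(-17) = -91 - 85 = -176
p × q = (-244, -116, -176)
|p × q| = √((-244)² + (-116)² + (-176)²) = √103968 ≈ 322.4407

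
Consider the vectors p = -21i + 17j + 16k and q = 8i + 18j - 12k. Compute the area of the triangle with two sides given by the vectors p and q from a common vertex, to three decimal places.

361.122

i: 17·(-12) - 16·18 = -204 - 288 = -492
j: 16·8 - (-21)·(-12) = 128 - 252 = -124
k: (-21)·18 - 17·8 = -378 - 136 = -514
p × q = (-492, -124, -514)
|p × q| = √((-492)² + (-124)² + (-514)²) = √521636 ≈ 722.2437
area = ½ · 722.2437 ≈ 361.122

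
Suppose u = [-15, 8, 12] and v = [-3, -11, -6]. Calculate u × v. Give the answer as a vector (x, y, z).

(84, -126, 189)

i: 8·(-6) - 12·(-11) = -48 - (-132) = 84
j: 12·(-3) - (-15)·(-6) = -36 - 90 = -126
k: (-15)·(-11) - 8·(-3) = 165 - (-24) = 189
u × v = (84, -126, 189)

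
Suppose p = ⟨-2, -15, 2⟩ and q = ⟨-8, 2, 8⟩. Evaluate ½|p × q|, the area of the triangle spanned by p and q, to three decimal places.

i: (-15)·8 - 2·2 = -120 - 4 = -124
j: 2·(-8) - (-2)·8 = -16 - (-16) = 0
k: (-2)·2 - (-15)·(-8) = -4 - 120 = -124
p × q = (-124, 0, -124)
|p × q| = √((-124)² + 0² + (-124)²) = √30752 ≈ 175.3625
area = ½ · 175.3625 ≈ 87.681

87.681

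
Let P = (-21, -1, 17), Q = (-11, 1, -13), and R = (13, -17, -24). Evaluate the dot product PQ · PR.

PQ = Q − P = (10, 2, -30)
PR = R − P = (34, -16, -41)
PQ · PR = 10·34 + 2·(-16) + (-30)·(-41) = 340 - 32 + 1230 = 1538

1538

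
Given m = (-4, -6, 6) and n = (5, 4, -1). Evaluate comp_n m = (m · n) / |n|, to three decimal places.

m · n = (-4)·5 + (-6)·4 + 6·(-1) = -20 - 24 - 6 = -50
|n| = √(25 + 16 + 1) = √42 ≈ 6.4807
comp_n m = -50 / √42 ≈ -7.715

-7.715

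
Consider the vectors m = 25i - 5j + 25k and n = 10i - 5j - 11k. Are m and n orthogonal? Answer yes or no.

m · n = 25·10 + (-5)·(-5) + 25·(-11) = 250 + 25 - 275 = 0
Zero, so the vectors are orthogonal.

yes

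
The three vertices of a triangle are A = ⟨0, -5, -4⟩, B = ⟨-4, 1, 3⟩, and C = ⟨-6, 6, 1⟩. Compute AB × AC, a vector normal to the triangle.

AB = (-4, 6, 7)
AC = (-6, 11, 5)
i: 6·5 - 7·11 = 30 - 77 = -47
j: 7·(-6) - (-4)·5 = -42 - (-20) = -22
k: (-4)·11 - 6·(-6) = -44 - (-36) = -8
AB × AC = (-47, -22, -8)

(-47, -22, -8)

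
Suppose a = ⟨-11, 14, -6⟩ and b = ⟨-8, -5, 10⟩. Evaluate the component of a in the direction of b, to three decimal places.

-3.055

a · b = (-11)·(-8) + 14·(-5) + (-6)·10 = 88 - 70 - 60 = -42
|b| = √(64 + 25 + 100) = √189 ≈ 13.7477
comp_b a = -42 / √189 ≈ -3.055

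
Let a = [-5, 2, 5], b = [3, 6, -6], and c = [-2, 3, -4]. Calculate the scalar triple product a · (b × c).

b × c:
i: 6·(-4) - (-6)·3 = -24 - (-18) = -6
j: (-6)·(-2) - 3·(-4) = 12 - (-12) = 24
k: 3·3 - 6·(-2) = 9 - (-12) = 21
b × c = (-6, 24, 21)
a · (b × c) = (-5)·(-6) + 2·24 + 5·21 = 30 + 48 + 105 = 183

183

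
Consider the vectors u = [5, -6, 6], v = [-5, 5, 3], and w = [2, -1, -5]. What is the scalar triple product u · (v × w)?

v × w:
i: 5·(-5) - 3·(-1) = -25 - (-3) = -22
j: 3·2 - (-5)·(-5) = 6 - 25 = -19
k: (-5)·(-1) - 5·2 = 5 - 10 = -5
v × w = (-22, -19, -5)
u · (v × w) = 5·(-22) + (-6)·(-19) + 6·(-5) = -110 + 114 - 30 = -26

-26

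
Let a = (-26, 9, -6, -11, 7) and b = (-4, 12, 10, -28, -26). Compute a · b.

a · b = (-26)·(-4) + 9·12 + (-6)·10 + (-11)·(-28) + 7·(-26) = 104 + 108 - 60 + 308 - 182 = 278

278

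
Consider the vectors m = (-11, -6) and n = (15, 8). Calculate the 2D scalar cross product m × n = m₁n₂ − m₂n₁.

2

(-11)·8 - (-6)·15 = -88 - (-90) = 2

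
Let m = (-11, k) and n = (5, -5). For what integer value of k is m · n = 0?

m · n = (-11)·5 + k·(-5) = -55 - 5k
Set equal to 0: -5k = 55, so k = -11.

-11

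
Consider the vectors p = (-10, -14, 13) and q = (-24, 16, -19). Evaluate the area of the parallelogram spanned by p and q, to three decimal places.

i: (-14)·(-19) - 13·16 = 266 - 208 = 58
j: 13·(-24) - (-10)·(-19) = -312 - 190 = -502
k: (-10)·16 - (-14)·(-24) = -160 - 336 = -496
p × q = (58, -502, -496)
|p × q| = √(58² + (-502)² + (-496)²) = √501384 ≈ 708.0847

708.085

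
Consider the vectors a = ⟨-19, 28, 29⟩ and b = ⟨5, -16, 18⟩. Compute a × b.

(968, 487, 164)

i: 28·18 - 29·(-16) = 504 - (-464) = 968
j: 29·5 - (-19)·18 = 145 - (-342) = 487
k: (-19)·(-16) - 28·5 = 304 - 140 = 164
a × b = (968, 487, 164)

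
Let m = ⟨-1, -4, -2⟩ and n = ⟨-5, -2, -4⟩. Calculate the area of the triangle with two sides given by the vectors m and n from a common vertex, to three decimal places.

i: (-4)·(-4) - (-2)·(-2) = 16 - 4 = 12
j: (-2)·(-5) - (-1)·(-4) = 10 - 4 = 6
k: (-1)·(-2) - (-4)·(-5) = 2 - 20 = -18
m × n = (12, 6, -18)
|m × n| = √(12² + 6² + (-18)²) = √504 ≈ 22.4499
area = ½ · 22.4499 ≈ 11.225

11.225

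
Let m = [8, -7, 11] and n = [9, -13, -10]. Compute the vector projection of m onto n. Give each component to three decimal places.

(1.363, -1.969, -1.514)

m · n = 8·9 + (-7)·(-13) + 11·(-10) = 72 + 91 - 110 = 53
|n|² = 81 + 169 + 100 = 350
proj_n m = (53/350) · (9, -13, -10) ≈ (1.363, -1.969, -1.514)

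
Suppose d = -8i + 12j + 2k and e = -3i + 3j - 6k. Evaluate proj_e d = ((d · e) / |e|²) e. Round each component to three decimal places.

d · e = (-8)·(-3) + 12·3 + 2·(-6) = 24 + 36 - 12 = 48
|e|² = 9 + 9 + 36 = 54
proj_e d = (48/54) · (-3, 3, -6) ≈ (-2.667, 2.667, -5.333)

(-2.667, 2.667, -5.333)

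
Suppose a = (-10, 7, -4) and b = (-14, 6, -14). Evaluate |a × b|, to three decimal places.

118.220

i: 7·(-14) - (-4)·6 = -98 - (-24) = -74
j: (-4)·(-14) - (-10)·(-14) = 56 - 140 = -84
k: (-10)·6 - 7·(-14) = -60 - (-98) = 38
a × b = (-74, -84, 38)
|a × b| = √((-74)² + (-84)² + 38²) = √13976 ≈ 118.2201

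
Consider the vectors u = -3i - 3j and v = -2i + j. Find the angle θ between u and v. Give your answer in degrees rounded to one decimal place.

u · v = (-3)·(-2) + (-3)·1 = 6 - 3 = 3
|u|² = 9 + 9 = 18,  |u| = √18 ≈ 4.242641
|v|² = 4 + 1 = 5,  |v| = √5 ≈ 2.236068
cos θ = 3 / (4.242641 · 2.236068) ≈ 0.31623
θ = arccos(0.31623) ≈ 71.6°

71.6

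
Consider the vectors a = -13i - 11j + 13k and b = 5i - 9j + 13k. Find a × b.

(-26, 234, 172)

i: (-11)·13 - 13·(-9) = -143 - (-117) = -26
j: 13·5 - (-13)·13 = 65 - (-169) = 234
k: (-13)·(-9) - (-11)·5 = 117 - (-55) = 172
a × b = (-26, 234, 172)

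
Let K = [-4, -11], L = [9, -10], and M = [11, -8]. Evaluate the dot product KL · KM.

KL = L − K = (13, 1)
KM = M − K = (15, 3)
KL · KM = 13·15 + 1·3 = 195 + 3 = 198

198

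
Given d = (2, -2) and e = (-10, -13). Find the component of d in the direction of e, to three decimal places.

0.366

d · e = 2·(-10) + (-2)·(-13) = -20 + 26 = 6
|e| = √(100 + 169) = √269 ≈ 16.4012
comp_e d = 6 / √269 ≈ 0.366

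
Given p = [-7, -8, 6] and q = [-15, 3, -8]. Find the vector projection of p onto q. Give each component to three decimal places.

(-1.661, 0.332, -0.886)

p · q = (-7)·(-15) + (-8)·3 + 6·(-8) = 105 - 24 - 48 = 33
|q|² = 225 + 9 + 64 = 298
proj_q p = (33/298) · (-15, 3, -8) ≈ (-1.661, 0.332, -0.886)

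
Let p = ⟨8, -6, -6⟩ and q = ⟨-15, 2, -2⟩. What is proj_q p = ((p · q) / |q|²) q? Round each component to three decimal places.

(7.725, -1.030, 1.030)

p · q = 8·(-15) + (-6)·2 + (-6)·(-2) = -120 - 12 + 12 = -120
|q|² = 225 + 4 + 4 = 233
proj_q p = (-120/233) · (-15, 2, -2) ≈ (7.725, -1.030, 1.030)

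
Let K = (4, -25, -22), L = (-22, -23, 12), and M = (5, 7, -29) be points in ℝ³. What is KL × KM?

(-1102, -148, -834)

KL = (-26, 2, 34)
KM = (1, 32, -7)
i: 2·(-7) - 34·32 = -14 - 1088 = -1102
j: 34·1 - (-26)·(-7) = 34 - 182 = -148
k: (-26)·32 - 2·1 = -832 - 2 = -834
KL × KM = (-1102, -148, -834)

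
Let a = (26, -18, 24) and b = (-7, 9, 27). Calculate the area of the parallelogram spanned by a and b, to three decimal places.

1123.106

i: (-18)·27 - 24·9 = -486 - 216 = -702
j: 24·(-7) - 26·27 = -168 - 702 = -870
k: 26·9 - (-18)·(-7) = 234 - 126 = 108
a × b = (-702, -870, 108)
|a × b| = √((-702)² + (-870)² + 108²) = √1261368 ≈ 1123.1064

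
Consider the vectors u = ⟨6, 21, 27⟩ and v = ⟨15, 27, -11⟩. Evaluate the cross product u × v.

i: 21·(-11) - 27·27 = -231 - 729 = -960
j: 27·15 - 6·(-11) = 405 - (-66) = 471
k: 6·27 - 21·15 = 162 - 315 = -153
u × v = (-960, 471, -153)

(-960, 471, -153)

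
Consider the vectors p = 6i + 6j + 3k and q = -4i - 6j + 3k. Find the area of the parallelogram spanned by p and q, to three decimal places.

i: 6·3 - 3·(-6) = 18 - (-18) = 36
j: 3·(-4) - 6·3 = -12 - 18 = -30
k: 6·(-6) - 6·(-4) = -36 - (-24) = -12
p × q = (36, -30, -12)
|p × q| = √(36² + (-30)² + (-12)²) = √2340 ≈ 48.3735

48.374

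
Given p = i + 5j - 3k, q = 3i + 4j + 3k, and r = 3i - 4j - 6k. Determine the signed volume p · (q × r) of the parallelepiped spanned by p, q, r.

195

q × r:
i: 4·(-6) - 3·(-4) = -24 - (-12) = -12
j: 3·3 - 3·(-6) = 9 - (-18) = 27
k: 3·(-4) - 4·3 = -12 - 12 = -24
q × r = (-12, 27, -24)
p · (q × r) = 1·(-12) + 5·27 + (-3)·(-24) = -12 + 135 + 72 = 195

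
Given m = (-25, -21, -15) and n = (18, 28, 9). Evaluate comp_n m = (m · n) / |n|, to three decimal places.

-34.018

m · n = (-25)·18 + (-21)·28 + (-15)·9 = -450 - 588 - 135 = -1173
|n| = √(324 + 784 + 81) = √1189 ≈ 34.4819
comp_n m = -1173 / √1189 ≈ -34.018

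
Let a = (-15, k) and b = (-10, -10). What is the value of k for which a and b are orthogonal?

15

a · b = (-15)·(-10) + k·(-10) = 150 - 10k
Set equal to 0: -10k = -150, so k = 15.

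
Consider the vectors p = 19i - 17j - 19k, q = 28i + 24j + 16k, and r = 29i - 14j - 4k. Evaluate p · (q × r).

13312

q × r:
i: 24·(-4) - 16·(-14) = -96 - (-224) = 128
j: 16·29 - 28·(-4) = 464 - (-112) = 576
k: 28·(-14) - 24·29 = -392 - 696 = -1088
q × r = (128, 576, -1088)
p · (q × r) = 19·128 + (-17)·576 + (-19)·(-1088) = 2432 - 9792 + 20672 = 13312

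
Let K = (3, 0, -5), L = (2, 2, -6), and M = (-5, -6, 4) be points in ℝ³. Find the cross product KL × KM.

(12, 17, 22)

KL = (-1, 2, -1)
KM = (-8, -6, 9)
i: 2·9 - (-1)·(-6) = 18 - 6 = 12
j: (-1)·(-8) - (-1)·9 = 8 - (-9) = 17
k: (-1)·(-6) - 2·(-8) = 6 - (-16) = 22
KL × KM = (12, 17, 22)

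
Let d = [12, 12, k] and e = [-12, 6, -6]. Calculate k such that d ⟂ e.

-12

d · e = 12·(-12) + 12·6 + k·(-6) = -72 - 6k
Set equal to 0: -6k = 72, so k = -12.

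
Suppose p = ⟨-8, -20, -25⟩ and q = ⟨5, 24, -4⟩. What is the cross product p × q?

i: (-20)·(-4) - (-25)·24 = 80 - (-600) = 680
j: (-25)·5 - (-8)·(-4) = -125 - 32 = -157
k: (-8)·24 - (-20)·5 = -192 - (-100) = -92
p × q = (680, -157, -92)

(680, -157, -92)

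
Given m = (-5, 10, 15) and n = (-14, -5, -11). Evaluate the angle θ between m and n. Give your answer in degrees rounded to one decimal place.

114.8

m · n = (-5)·(-14) + 10·(-5) + 15·(-11) = 70 - 50 - 165 = -145
|m|² = 25 + 100 + 225 = 350,  |m| = √350 ≈ 18.708287
|n|² = 196 + 25 + 121 = 342,  |n| = √342 ≈ 18.493242
cos θ = -145 / (18.708287 · 18.493242) ≈ -0.41910
θ = arccos(-0.41910) ≈ 114.8°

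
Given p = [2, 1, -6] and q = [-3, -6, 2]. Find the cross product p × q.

(-34, 14, -9)

i: 1·2 - (-6)·(-6) = 2 - 36 = -34
j: (-6)·(-3) - 2·2 = 18 - 4 = 14
k: 2·(-6) - 1·(-3) = -12 - (-3) = -9
p × q = (-34, 14, -9)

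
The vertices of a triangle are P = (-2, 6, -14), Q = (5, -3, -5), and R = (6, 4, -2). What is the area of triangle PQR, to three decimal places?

53.870

PQ = (7, -9, 9),  PR = (8, -2, 12)
i: (-9)·12 - 9·(-2) = -108 - (-18) = -90
j: 9·8 - 7·12 = 72 - 84 = -12
k: 7·(-2) - (-9)·8 = -14 - (-72) = 58
PQ × PR = (-90, -12, 58)
|PQ × PR| = √11608 ≈ 107.7404
area = ½ · 107.7404 ≈ 53.870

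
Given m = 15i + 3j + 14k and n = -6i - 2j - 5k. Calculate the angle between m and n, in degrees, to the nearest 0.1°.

m · n = 15·(-6) + 3·(-2) + 14·(-5) = -90 - 6 - 70 = -166
|m|² = 225 + 9 + 196 = 430,  |m| = √430 ≈ 20.736441
|n|² = 36 + 4 + 25 = 65,  |n| = √65 ≈ 8.062258
cos θ = -166 / (20.736441 · 8.062258) ≈ -0.99293
θ = arccos(-0.99293) ≈ 173.2°

173.2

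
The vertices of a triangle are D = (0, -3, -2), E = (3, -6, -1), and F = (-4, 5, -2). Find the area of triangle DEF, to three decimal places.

7.483

DE = (3, -3, 1),  DF = (-4, 8, 0)
i: (-3)·0 - 1·8 = 0 - 8 = -8
j: 1·(-4) - 3·0 = -4 - 0 = -4
k: 3·8 - (-3)·(-4) = 24 - 12 = 12
DE × DF = (-8, -4, 12)
|DE × DF| = √224 ≈ 14.9666
area = ½ · 14.9666 ≈ 7.483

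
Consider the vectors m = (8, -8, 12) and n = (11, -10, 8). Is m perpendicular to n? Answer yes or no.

no

m · n = 8·11 + (-8)·(-10) + 12·8 = 88 + 80 + 96 = 264
Nonzero, so the vectors are not orthogonal.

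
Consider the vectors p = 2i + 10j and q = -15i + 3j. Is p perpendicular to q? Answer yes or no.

p · q = 2·(-15) + 10·3 = -30 + 30 = 0
Zero, so the vectors are orthogonal.

yes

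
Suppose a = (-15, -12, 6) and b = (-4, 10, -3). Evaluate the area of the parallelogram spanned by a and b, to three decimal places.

i: (-12)·(-3) - 6·10 = 36 - 60 = -24
j: 6·(-4) - (-15)·(-3) = -24 - 45 = -69
k: (-15)·10 - (-12)·(-4) = -150 - 48 = -198
a × b = (-24, -69, -198)
|a × b| = √((-24)² + (-69)² + (-198)²) = √44541 ≈ 211.0474

211.047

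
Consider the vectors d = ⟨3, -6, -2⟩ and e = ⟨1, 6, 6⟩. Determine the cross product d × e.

(-24, -20, 24)

i: (-6)·6 - (-2)·6 = -36 - (-12) = -24
j: (-2)·1 - 3·6 = -2 - 18 = -20
k: 3·6 - (-6)·1 = 18 - (-6) = 24
d × e = (-24, -20, 24)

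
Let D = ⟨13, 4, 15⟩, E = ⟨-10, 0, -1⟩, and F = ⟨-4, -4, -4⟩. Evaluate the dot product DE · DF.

727

DE = E − D = (-23, -4, -16)
DF = F − D = (-17, -8, -19)
DE · DF = (-23)·(-17) + (-4)·(-8) + (-16)·(-19) = 391 + 32 + 304 = 727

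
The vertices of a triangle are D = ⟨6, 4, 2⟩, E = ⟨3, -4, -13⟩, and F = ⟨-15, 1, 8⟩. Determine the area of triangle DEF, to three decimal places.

DE = (-3, -8, -15),  DF = (-21, -3, 6)
i: (-8)·6 - (-15)·(-3) = -48 - 45 = -93
j: (-15)·(-21) - (-3)·6 = 315 - (-18) = 333
k: (-3)·(-3) - (-8)·(-21) = 9 - 168 = -159
DE × DF = (-93, 333, -159)
|DE × DF| = √144819 ≈ 380.5509
area = ½ · 380.5509 ≈ 190.275

190.275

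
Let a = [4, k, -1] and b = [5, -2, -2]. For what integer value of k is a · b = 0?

a · b = 4·5 + k·(-2) + (-1)·(-2) = 22 - 2k
Set equal to 0: -2k = -22, so k = 11.

11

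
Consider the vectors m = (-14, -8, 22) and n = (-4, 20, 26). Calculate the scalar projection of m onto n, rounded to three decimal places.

14.162

m · n = (-14)·(-4) + (-8)·20 + 22·26 = 56 - 160 + 572 = 468
|n| = √(16 + 400 + 676) = √1092 ≈ 33.0454
comp_n m = 468 / √1092 ≈ 14.162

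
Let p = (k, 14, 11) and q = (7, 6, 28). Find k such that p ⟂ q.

-56

p · q = k·7 + 14·6 + 11·28 = 392 + 7k
Set equal to 0: 7k = -392, so k = -56.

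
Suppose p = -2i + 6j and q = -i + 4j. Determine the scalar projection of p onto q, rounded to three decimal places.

p · q = (-2)·(-1) + 6·4 = 2 + 24 = 26
|q| = √(1 + 16) = √17 ≈ 4.1231
comp_q p = 26 / √17 ≈ 6.306

6.306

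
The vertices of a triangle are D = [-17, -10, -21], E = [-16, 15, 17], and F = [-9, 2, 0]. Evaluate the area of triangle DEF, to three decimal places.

173.345

DE = (1, 25, 38),  DF = (8, 12, 21)
i: 25·21 - 38·12 = 525 - 456 = 69
j: 38·8 - 1·21 = 304 - 21 = 283
k: 1·12 - 25·8 = 12 - 200 = -188
DE × DF = (69, 283, -188)
|DE × DF| = √120194 ≈ 346.6901
area = ½ · 346.6901 ≈ 173.345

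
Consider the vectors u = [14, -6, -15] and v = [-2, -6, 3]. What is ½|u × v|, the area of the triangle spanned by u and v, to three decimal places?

i: (-6)·3 - (-15)·(-6) = -18 - 90 = -108
j: (-15)·(-2) - 14·3 = 30 - 42 = -12
k: 14·(-6) - (-6)·(-2) = -84 - 12 = -96
u × v = (-108, -12, -96)
|u × v| = √((-108)² + (-12)² + (-96)²) = √21024 ≈ 144.9966
area = ½ · 144.9966 ≈ 72.498

72.498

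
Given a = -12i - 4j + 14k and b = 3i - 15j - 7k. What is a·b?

-74

a · b = (-12)·3 + (-4)·(-15) + 14·(-7) = -36 + 60 - 98 = -74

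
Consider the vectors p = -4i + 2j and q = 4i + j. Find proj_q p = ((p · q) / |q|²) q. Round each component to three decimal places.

p · q = (-4)·4 + 2·1 = -16 + 2 = -14
|q|² = 16 + 1 = 17
proj_q p = (-14/17) · (4, 1) ≈ (-3.294, -0.824)

(-3.294, -0.824)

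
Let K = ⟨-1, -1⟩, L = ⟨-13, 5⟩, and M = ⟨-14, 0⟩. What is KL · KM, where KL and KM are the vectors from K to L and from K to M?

KL = L − K = (-12, 6)
KM = M − K = (-13, 1)
KL · KM = (-12)·(-13) + 6·1 = 156 + 6 = 162

162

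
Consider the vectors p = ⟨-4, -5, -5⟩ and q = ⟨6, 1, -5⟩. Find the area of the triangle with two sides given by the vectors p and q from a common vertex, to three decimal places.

31.922

i: (-5)·(-5) - (-5)·1 = 25 - (-5) = 30
j: (-5)·6 - (-4)·(-5) = -30 - 20 = -50
k: (-4)·1 - (-5)·6 = -4 - (-30) = 26
p × q = (30, -50, 26)
|p × q| = √(30² + (-50)² + 26²) = √4076 ≈ 63.8436
area = ½ · 63.8436 ≈ 31.922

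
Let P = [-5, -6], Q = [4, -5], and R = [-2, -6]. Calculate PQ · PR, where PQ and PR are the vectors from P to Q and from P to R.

27

PQ = Q − P = (9, 1)
PR = R − P = (3, 0)
PQ · PR = 9·3 + 1·0 = 27 + 0 = 27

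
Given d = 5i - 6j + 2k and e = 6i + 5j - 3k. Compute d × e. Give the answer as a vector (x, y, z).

i: (-6)·(-3) - 2·5 = 18 - 10 = 8
j: 2·6 - 5·(-3) = 12 - (-15) = 27
k: 5·5 - (-6)·6 = 25 - (-36) = 61
d × e = (8, 27, 61)

(8, 27, 61)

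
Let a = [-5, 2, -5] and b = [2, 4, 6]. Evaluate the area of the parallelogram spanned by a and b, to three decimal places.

44.721

i: 2·6 - (-5)·4 = 12 - (-20) = 32
j: (-5)·2 - (-5)·6 = -10 - (-30) = 20
k: (-5)·4 - 2·2 = -20 - 4 = -24
a × b = (32, 20, -24)
|a × b| = √(32² + 20² + (-24)²) = √2000 ≈ 44.7214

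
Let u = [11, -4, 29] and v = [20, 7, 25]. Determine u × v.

i: (-4)·25 - 29·7 = -100 - 203 = -303
j: 29·20 - 11·25 = 580 - 275 = 305
k: 11·7 - (-4)·20 = 77 - (-80) = 157
u × v = (-303, 305, 157)

(-303, 305, 157)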